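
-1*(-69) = 69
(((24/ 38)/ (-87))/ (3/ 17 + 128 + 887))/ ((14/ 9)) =-153/ 33282053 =-0.00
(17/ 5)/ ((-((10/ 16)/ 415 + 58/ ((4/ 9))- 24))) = -11288/ 353585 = -0.03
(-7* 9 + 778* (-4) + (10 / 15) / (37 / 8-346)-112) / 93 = -26930407 / 761949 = -35.34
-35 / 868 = -5 / 124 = -0.04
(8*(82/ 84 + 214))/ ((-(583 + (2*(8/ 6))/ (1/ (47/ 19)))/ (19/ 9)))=-13037876/ 2117241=-6.16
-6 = -6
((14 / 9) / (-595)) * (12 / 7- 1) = -2 / 1071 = -0.00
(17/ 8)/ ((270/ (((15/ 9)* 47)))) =799/ 1296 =0.62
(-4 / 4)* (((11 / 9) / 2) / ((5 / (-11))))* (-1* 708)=-14278 / 15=-951.87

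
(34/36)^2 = 289/324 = 0.89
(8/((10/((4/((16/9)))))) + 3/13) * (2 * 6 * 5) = 121.85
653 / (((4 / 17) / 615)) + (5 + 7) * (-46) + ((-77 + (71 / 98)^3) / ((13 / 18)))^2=380354496155111349 / 221460595216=1717481.59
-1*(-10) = 10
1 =1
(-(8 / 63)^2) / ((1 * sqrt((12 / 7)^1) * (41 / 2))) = -64 * sqrt(21) / 488187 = -0.00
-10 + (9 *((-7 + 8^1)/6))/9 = -59/6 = -9.83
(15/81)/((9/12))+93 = 7553/81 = 93.25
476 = 476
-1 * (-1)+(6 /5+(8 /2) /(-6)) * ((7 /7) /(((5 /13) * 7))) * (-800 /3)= -3265 /63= -51.83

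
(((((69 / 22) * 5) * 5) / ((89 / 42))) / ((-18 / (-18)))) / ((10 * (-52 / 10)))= -36225 / 50908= -0.71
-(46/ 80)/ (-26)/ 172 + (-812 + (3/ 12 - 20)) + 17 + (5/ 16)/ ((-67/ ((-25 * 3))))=-9760552119/ 11984960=-814.40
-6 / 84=-1 / 14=-0.07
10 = 10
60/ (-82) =-30/ 41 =-0.73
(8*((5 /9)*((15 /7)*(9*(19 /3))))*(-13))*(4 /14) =-98800 /49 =-2016.33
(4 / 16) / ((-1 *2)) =-1 / 8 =-0.12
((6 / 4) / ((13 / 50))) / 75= 1 / 13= 0.08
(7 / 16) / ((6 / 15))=35 / 32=1.09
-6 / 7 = -0.86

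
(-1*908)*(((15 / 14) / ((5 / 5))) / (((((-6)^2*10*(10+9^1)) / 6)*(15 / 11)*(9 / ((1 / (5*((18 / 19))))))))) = -2497 / 170100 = -0.01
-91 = -91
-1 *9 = -9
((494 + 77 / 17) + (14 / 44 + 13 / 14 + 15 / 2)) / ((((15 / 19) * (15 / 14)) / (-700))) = -78502452 / 187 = -419799.21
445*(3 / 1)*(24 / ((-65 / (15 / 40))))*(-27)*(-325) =-1622025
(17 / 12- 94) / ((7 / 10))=-5555 / 42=-132.26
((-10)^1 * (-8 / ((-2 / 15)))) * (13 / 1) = -7800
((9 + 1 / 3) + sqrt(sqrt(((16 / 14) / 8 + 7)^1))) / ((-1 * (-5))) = 2^(1 / 4) * sqrt(5) * 7^(3 / 4) / 35 + 28 / 15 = 2.19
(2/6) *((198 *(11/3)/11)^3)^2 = 27551316672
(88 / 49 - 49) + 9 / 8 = -18063 / 392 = -46.08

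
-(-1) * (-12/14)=-6/7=-0.86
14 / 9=1.56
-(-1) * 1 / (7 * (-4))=-0.04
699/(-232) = -699/232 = -3.01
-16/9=-1.78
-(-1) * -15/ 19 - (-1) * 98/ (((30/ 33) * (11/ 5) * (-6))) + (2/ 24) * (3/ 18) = -12233/ 1368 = -8.94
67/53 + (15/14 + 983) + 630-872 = 551555/742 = 743.34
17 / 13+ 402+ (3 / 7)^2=257024 / 637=403.49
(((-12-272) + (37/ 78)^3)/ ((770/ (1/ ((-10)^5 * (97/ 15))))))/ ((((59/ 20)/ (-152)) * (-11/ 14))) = 46540367/ 1244769669000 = 0.00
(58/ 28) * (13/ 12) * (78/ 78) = 2.24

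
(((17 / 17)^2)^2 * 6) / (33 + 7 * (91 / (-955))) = 2865 / 15439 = 0.19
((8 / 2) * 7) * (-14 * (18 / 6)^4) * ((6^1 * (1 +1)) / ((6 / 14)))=-889056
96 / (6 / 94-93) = -94 / 91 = -1.03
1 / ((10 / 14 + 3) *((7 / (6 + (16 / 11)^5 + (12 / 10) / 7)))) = 0.49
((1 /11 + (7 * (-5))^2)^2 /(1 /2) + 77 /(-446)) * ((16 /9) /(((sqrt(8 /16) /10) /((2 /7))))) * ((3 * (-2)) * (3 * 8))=-414693090496000 * sqrt(2) /188881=-3104942227.13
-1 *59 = -59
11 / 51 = 0.22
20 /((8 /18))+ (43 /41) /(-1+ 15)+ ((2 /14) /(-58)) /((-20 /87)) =517583 /11480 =45.09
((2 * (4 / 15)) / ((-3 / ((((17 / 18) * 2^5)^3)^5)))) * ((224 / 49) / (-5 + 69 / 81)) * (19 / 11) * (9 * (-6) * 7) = -2006490647551755593143321465141847916544 / 978618343906665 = -2050330100641484759544518.00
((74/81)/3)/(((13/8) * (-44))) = -148/34749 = -0.00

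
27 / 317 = 0.09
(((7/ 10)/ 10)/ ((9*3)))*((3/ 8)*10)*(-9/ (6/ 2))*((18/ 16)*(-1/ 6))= 7/ 1280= 0.01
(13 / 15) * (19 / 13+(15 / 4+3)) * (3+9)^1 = 427 / 5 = 85.40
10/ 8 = 1.25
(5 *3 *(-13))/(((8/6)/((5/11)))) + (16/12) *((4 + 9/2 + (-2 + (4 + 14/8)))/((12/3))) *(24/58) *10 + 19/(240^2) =-911009939/18374400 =-49.58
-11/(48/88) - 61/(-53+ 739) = -20843/1029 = -20.26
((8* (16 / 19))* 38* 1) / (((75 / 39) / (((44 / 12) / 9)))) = 36608 / 675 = 54.23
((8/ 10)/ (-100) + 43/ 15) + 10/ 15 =1322/ 375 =3.53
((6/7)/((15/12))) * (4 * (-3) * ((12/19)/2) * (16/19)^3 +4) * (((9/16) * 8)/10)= 12224088/22806175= 0.54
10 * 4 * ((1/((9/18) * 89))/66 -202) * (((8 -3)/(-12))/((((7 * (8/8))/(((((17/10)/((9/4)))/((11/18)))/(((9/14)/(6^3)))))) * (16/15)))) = 2017128200/10769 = 187308.78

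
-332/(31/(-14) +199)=-4648/2755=-1.69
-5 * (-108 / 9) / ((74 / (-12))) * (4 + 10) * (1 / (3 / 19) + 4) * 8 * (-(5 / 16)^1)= 130200 / 37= 3518.92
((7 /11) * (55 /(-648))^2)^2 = 3705625 /176319369216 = 0.00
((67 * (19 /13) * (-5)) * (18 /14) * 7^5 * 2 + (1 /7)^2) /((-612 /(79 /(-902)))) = -1064844627443 /351639288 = -3028.23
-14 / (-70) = 1 / 5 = 0.20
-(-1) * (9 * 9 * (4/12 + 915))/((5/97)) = 7191774/5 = 1438354.80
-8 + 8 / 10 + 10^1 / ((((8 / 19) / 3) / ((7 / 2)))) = 9687 / 40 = 242.18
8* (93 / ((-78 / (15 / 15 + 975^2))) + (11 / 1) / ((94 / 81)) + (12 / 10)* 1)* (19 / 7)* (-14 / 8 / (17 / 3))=394738974291 / 51935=7600634.91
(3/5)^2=9/25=0.36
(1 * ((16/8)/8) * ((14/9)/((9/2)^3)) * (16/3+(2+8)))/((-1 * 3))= -1288/59049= -0.02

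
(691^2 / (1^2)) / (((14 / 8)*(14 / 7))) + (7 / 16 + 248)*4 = 137416.89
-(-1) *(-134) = -134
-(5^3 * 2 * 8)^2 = -4000000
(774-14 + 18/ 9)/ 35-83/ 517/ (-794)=312802381/ 14367430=21.77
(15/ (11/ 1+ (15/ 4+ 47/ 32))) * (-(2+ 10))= -1920/ 173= -11.10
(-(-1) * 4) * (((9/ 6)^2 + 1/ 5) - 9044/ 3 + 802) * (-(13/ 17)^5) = 49238278609/ 21297855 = 2311.89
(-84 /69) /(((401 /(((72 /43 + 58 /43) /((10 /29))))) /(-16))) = 168896 /396589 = 0.43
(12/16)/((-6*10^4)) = -1/80000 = -0.00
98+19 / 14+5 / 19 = 26499 / 266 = 99.62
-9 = -9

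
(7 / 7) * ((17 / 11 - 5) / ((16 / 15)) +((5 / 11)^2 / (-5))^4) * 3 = -16661516205 / 1714871048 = -9.72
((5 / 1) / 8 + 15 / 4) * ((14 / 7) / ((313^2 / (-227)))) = -7945 / 391876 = -0.02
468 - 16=452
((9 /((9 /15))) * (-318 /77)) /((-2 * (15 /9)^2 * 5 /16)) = 68688 /1925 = 35.68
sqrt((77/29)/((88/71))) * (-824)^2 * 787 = 133588528 * sqrt(28826)/29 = 782101930.13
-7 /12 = -0.58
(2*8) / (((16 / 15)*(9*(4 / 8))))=10 / 3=3.33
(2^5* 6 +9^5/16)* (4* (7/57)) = 144949/76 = 1907.22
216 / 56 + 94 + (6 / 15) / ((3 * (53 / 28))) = 544967 / 5565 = 97.93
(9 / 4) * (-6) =-27 / 2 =-13.50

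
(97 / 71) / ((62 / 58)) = 2813 / 2201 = 1.28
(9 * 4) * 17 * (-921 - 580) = -918612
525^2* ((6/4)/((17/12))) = 4961250/17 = 291838.24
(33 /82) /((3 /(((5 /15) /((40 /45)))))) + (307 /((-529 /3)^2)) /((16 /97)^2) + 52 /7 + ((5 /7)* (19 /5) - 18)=-153051161915 /20560477952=-7.44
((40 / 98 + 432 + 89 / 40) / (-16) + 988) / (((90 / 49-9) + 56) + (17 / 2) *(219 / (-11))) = -331449789 / 41529920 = -7.98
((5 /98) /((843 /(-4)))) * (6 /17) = -20 /234073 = -0.00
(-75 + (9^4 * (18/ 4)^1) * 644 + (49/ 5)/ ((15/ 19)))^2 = 2033557727733166336/ 5625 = 361521373819229.57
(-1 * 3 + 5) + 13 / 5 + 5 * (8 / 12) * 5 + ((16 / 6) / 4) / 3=967 / 45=21.49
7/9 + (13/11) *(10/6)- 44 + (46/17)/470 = -16313303/395505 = -41.25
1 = 1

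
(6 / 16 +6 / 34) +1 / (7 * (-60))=7841 / 14280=0.55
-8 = -8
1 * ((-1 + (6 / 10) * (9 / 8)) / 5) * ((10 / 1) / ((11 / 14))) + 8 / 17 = -667 / 1870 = -0.36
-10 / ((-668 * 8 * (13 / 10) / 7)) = 175 / 17368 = 0.01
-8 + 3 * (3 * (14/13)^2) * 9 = 14524/169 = 85.94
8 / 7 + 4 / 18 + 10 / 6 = 191 / 63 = 3.03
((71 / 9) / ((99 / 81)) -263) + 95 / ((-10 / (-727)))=146299 / 22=6649.95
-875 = -875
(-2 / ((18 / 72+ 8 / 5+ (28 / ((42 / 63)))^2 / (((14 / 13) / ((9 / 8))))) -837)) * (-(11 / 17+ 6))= 565 / 42823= 0.01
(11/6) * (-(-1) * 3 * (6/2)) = 33/2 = 16.50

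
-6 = -6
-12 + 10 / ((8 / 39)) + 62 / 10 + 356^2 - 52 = 2534539 / 20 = 126726.95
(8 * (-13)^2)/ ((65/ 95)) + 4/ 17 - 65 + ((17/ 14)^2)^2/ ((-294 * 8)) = 2935704430255/ 1536025344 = 1911.23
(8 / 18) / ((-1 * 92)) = -1 / 207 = -0.00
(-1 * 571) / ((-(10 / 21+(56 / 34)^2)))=3465399 / 19354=179.05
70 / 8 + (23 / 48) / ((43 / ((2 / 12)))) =108383 / 12384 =8.75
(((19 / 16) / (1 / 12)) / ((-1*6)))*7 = -133 / 8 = -16.62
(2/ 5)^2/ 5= 4/ 125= 0.03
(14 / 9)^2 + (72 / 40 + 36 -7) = 33.22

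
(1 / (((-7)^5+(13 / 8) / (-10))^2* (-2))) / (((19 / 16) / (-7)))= 358400 / 34349654494251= 0.00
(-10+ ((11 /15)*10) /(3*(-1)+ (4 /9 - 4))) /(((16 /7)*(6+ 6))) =-287 /708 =-0.41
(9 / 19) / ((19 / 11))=99 / 361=0.27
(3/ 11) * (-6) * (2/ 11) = -36/ 121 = -0.30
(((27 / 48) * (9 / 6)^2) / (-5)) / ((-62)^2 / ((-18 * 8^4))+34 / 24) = -23328 / 125755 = -0.19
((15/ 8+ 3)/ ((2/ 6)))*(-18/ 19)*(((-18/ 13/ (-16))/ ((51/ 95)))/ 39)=-405/ 7072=-0.06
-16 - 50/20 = -37/2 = -18.50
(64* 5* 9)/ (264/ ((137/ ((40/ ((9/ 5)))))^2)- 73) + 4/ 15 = -21758266804/ 502105485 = -43.33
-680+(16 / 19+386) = -5570 / 19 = -293.16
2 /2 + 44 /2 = 23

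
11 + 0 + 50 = 61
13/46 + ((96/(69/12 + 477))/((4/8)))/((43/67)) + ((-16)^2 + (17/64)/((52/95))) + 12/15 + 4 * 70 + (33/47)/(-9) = 2411136075066353/4480752956160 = 538.11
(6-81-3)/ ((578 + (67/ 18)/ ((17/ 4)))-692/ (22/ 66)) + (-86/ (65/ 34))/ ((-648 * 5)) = 1530323/ 23192325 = 0.07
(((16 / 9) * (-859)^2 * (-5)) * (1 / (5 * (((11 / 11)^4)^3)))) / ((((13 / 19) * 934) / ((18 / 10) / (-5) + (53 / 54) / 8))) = 35932591057 / 73762650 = 487.14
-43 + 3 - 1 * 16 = -56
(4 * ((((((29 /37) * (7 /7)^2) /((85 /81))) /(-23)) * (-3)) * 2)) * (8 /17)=451008 /1229695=0.37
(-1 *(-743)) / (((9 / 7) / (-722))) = -3755122 / 9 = -417235.78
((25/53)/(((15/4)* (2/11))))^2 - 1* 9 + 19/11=-6.79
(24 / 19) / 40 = 3 / 95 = 0.03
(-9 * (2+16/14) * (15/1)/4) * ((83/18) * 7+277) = -918555/28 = -32805.54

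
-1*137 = -137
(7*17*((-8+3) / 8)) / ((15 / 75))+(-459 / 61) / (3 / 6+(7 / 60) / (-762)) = -4315132015 / 11152264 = -386.93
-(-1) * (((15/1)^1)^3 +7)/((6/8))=13528/3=4509.33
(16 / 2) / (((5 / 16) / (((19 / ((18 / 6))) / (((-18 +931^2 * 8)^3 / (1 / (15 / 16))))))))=4864 / 9376854904144410271875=0.00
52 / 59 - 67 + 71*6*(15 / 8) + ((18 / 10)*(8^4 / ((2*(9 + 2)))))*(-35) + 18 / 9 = -28542561 / 2596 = -10994.82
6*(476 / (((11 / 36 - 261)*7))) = -14688 / 9385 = -1.57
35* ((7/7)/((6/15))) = 175/2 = 87.50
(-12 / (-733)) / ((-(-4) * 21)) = 1 / 5131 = 0.00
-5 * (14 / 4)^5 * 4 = -84035 / 8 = -10504.38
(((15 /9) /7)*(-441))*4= -420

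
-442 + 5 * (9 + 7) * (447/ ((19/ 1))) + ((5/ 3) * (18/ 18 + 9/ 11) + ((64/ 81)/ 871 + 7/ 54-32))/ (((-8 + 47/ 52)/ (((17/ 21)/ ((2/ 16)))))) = 12888773227546/ 8789249007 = 1466.42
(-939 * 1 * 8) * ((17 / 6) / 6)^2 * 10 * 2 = -904570 / 27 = -33502.59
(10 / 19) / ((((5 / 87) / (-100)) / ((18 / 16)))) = -19575 / 19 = -1030.26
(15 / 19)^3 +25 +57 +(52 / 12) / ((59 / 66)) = 35344641 / 404681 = 87.34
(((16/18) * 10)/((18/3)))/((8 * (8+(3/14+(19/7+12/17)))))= 1190/74763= 0.02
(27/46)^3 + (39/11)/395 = 89318739/422924920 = 0.21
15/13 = 1.15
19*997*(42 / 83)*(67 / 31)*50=2665280100 / 2573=1035864.79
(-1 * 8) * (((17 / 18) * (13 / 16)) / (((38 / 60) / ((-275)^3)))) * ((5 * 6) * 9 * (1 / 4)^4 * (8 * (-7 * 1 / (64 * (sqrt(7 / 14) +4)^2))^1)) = -238882784765625 / 18697216 +7238872265625 * sqrt(2) / 2337152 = -8396132.03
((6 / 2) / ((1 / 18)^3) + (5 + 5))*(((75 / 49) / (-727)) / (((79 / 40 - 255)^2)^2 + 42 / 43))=-144529536000000 / 16072840908138266088109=-0.00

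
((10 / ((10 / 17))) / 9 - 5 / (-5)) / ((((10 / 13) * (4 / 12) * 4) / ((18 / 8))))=507 / 80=6.34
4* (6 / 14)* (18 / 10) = 108 / 35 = 3.09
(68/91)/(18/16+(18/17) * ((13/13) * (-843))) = -9248/11032749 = -0.00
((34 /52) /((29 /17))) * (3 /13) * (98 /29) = 42483 /142129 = 0.30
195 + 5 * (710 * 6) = 21495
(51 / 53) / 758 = 51 / 40174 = 0.00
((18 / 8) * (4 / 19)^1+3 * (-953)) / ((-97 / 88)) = 2593.30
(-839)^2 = 703921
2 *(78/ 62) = 2.52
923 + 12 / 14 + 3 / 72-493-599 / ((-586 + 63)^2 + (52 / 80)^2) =7920387116879 / 18381177192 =430.90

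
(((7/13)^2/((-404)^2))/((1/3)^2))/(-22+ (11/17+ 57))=2499/5571867808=0.00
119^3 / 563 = 1685159 / 563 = 2993.18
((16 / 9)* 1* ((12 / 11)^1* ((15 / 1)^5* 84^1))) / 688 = 85050000 / 473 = 179809.73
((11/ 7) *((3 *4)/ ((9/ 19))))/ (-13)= -836/ 273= -3.06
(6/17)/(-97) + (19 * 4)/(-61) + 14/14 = -25101/100589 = -0.25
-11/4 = -2.75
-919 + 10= -909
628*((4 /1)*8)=20096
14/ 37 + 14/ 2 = 273/ 37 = 7.38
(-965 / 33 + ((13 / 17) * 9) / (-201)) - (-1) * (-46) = -2829424 / 37587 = -75.28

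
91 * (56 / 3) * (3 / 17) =5096 / 17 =299.76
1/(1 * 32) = 1/32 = 0.03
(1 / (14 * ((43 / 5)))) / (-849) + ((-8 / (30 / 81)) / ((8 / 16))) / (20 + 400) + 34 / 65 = 69799759 / 166106850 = 0.42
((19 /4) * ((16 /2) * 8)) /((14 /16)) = 2432 /7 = 347.43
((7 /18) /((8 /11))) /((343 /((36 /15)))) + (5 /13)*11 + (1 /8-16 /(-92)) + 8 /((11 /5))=157998133 /19339320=8.17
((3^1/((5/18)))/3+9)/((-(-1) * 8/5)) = 63/8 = 7.88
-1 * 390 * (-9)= 3510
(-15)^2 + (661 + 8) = 894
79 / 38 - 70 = -2581 / 38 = -67.92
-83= -83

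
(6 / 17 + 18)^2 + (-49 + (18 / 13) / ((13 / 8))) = 14099543 / 48841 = 288.68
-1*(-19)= 19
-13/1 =-13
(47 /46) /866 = 47 /39836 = 0.00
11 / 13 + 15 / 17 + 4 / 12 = 1367 / 663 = 2.06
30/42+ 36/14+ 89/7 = 16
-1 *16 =-16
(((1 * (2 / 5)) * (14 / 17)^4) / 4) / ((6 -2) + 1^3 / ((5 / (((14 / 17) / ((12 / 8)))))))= 7203 / 643603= 0.01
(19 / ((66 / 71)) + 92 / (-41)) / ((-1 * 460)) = -49237 / 1244760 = -0.04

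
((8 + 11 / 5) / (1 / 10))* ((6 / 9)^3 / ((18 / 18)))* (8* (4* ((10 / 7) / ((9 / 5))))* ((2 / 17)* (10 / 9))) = 512000 / 5103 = 100.33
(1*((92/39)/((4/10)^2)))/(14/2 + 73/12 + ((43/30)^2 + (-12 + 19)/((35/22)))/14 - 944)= -2415000/152408633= -0.02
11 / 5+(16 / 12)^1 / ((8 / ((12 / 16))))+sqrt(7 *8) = 9.81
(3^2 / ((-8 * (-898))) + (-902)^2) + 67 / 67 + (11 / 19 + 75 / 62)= 3442676244125 / 4231376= 813606.79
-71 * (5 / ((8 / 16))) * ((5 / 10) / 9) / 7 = -355 / 63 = -5.63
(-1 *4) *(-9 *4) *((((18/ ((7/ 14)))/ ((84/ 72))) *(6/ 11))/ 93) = 62208/ 2387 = 26.06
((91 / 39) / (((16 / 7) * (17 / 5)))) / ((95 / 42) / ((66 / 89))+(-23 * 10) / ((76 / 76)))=-0.00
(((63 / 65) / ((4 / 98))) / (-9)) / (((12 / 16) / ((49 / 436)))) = -16807 / 42510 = -0.40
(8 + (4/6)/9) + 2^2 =326/27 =12.07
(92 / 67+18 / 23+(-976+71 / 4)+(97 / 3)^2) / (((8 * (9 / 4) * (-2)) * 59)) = -4956791 / 117831024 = -0.04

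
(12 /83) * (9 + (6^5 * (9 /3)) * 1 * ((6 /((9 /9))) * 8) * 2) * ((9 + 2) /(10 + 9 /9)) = 26873964 /83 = 323782.70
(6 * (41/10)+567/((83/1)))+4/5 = 13376/415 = 32.23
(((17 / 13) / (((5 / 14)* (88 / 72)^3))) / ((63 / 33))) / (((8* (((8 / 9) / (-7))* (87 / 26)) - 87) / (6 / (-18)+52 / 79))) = -404838 / 107230255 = -0.00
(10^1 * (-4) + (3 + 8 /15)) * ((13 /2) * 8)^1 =-28444 /15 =-1896.27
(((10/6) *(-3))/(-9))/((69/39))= 0.31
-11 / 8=-1.38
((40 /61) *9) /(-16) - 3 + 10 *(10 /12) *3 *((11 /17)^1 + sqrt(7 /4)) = 26563 /2074 + 25 *sqrt(7) /2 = 45.88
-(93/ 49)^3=-804357/ 117649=-6.84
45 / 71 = 0.63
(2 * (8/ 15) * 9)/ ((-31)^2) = 48/ 4805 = 0.01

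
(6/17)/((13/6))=36/221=0.16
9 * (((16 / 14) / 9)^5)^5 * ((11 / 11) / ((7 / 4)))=151115727451828646838272 / 748805915988239522747489979989694308420426289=0.00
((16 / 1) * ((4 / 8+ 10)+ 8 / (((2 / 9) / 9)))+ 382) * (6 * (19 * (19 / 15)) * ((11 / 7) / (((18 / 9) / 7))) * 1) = 22769714 / 5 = 4553942.80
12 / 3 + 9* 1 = 13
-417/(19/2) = -834/19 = -43.89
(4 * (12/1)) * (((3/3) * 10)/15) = 32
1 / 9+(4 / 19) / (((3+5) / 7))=101 / 342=0.30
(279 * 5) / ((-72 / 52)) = -2015 / 2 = -1007.50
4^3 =64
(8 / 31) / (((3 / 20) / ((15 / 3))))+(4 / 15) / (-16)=5323 / 620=8.59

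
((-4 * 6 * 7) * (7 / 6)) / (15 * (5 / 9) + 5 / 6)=-1176 / 55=-21.38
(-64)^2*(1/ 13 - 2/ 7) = -77824/ 91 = -855.21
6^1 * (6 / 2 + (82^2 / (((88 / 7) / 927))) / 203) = 4680603 / 319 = 14672.74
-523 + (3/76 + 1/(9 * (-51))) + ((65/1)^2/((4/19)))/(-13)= -36047603/17442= -2066.71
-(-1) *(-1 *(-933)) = 933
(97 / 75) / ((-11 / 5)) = -97 / 165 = -0.59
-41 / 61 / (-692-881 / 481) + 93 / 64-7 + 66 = 78765253741 / 1302893632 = 60.45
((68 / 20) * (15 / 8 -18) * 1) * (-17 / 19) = 37281 / 760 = 49.05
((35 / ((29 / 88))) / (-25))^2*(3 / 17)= 3.18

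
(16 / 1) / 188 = 4 / 47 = 0.09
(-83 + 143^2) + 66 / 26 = 264791 / 13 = 20368.54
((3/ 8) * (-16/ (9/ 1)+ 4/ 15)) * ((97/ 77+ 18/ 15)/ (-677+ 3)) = 16099/ 7784700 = 0.00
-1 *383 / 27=-383 / 27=-14.19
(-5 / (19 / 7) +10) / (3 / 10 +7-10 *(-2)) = 1550 / 5187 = 0.30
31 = 31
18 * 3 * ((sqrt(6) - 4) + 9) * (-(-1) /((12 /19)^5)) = 2476099 * sqrt(6) /4608 + 12380495 /4608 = 4002.97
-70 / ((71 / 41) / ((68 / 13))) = -195160 / 923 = -211.44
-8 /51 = -0.16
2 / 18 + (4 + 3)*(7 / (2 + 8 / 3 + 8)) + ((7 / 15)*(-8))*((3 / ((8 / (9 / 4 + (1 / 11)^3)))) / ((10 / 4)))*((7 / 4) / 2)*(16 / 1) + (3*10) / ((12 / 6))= 1.33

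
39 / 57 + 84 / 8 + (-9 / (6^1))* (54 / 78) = 2506 / 247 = 10.15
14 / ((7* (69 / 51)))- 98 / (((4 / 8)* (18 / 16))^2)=-574270 / 1863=-308.25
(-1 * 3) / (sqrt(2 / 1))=-3 * sqrt(2) / 2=-2.12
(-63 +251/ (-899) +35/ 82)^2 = 21467941489201/ 5434343524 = 3950.42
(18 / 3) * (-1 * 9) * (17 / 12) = -153 / 2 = -76.50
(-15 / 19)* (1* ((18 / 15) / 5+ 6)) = -468 / 95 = -4.93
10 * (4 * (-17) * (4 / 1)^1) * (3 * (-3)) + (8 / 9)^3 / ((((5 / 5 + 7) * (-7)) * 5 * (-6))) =1873821632 / 76545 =24480.00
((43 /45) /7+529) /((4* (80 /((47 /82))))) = 3916933 /4132800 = 0.95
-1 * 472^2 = -222784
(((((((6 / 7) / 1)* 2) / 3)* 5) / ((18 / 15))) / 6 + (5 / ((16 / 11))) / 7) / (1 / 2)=895 / 504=1.78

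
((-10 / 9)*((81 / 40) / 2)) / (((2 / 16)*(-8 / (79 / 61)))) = 1.46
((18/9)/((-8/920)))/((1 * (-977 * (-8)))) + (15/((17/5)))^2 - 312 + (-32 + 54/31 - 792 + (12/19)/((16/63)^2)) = -11761493796515/10643578688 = -1105.03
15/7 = 2.14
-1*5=-5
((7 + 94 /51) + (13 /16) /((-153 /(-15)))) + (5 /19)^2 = 882947 /98192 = 8.99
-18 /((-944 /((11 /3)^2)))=121 /472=0.26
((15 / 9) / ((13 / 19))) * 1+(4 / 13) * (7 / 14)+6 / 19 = 2.91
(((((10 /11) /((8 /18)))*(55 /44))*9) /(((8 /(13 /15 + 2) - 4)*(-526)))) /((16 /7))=609525 /38511616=0.02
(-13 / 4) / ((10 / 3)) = -39 / 40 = -0.98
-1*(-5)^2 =-25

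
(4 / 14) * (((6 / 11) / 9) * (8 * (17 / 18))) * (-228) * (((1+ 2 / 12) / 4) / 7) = -2584 / 2079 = -1.24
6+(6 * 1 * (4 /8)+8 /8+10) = 20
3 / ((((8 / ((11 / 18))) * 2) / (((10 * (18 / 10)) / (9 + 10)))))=33 / 304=0.11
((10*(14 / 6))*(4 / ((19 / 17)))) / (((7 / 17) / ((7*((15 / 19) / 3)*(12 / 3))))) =1618400 / 1083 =1494.37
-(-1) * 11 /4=11 /4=2.75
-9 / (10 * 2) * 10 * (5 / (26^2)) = -45 / 1352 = -0.03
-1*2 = -2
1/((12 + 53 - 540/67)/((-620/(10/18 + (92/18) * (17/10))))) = -1.18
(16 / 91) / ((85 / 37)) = 592 / 7735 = 0.08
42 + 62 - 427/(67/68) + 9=-21465/67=-320.37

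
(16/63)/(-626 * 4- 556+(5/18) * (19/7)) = -32/385465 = -0.00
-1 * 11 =-11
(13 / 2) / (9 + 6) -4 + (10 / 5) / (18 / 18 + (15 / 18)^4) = -127787 / 57630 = -2.22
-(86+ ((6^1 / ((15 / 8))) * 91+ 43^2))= -11131 / 5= -2226.20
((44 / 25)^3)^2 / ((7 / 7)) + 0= 29.72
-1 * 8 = -8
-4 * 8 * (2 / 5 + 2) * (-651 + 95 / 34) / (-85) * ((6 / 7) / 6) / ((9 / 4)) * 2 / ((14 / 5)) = -26.56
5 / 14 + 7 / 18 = 47 / 63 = 0.75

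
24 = 24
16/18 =8/9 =0.89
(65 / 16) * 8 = 65 / 2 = 32.50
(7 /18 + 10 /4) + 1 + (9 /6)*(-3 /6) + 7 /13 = 1721 /468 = 3.68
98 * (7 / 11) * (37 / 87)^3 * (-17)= -590715286 / 7243533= -81.55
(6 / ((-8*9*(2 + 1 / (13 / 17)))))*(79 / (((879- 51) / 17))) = -17459 / 427248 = -0.04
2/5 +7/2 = 39/10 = 3.90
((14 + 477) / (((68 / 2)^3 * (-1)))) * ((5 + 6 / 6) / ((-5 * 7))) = 1473 / 687820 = 0.00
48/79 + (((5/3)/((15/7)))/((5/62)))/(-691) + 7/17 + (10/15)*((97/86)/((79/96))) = 3446227259/1795705155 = 1.92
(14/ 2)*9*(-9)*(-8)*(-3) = -13608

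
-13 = -13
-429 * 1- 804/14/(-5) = -14613/35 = -417.51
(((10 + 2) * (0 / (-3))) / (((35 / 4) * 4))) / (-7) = 0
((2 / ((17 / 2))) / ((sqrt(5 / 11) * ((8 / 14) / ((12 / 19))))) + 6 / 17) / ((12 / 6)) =3 / 17 + 42 * sqrt(55) / 1615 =0.37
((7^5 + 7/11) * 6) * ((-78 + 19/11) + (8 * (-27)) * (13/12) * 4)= -12352100040/121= -102083471.40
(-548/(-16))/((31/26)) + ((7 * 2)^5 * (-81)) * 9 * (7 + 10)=-413245673803/62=-6665252803.27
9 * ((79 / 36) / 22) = 79 / 88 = 0.90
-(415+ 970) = -1385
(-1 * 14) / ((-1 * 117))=14 / 117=0.12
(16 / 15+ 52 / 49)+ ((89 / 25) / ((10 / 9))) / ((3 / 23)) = 980927 / 36750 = 26.69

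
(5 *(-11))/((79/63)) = -3465/79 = -43.86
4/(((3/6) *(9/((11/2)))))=44/9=4.89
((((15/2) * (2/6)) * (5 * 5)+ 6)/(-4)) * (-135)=18495/8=2311.88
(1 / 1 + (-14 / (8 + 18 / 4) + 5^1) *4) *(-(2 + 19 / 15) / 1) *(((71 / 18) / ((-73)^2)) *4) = -2873654 / 17985375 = -0.16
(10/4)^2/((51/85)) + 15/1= 305/12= 25.42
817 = 817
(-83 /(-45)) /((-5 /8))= -2.95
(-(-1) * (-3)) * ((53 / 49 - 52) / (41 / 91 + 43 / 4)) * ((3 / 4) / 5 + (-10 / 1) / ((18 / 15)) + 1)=-2795897 / 28539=-97.97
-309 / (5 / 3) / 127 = -927 / 635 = -1.46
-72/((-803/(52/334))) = 1872/134101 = 0.01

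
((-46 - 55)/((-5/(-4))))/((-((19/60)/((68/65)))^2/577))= 155216360448/305045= 508831.03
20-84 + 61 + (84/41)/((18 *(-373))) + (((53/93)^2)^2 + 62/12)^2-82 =-19581615436088976389119/342307384608298329972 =-57.20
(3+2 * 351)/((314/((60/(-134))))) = -10575/10519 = -1.01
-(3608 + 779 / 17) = -62115 / 17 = -3653.82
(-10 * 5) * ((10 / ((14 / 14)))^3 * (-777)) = 38850000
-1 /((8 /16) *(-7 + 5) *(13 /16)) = 16 /13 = 1.23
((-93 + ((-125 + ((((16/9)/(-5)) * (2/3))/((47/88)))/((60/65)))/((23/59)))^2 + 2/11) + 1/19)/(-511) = -7839095143766429/38696612498775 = -202.58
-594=-594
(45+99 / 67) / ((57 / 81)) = 84078 / 1273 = 66.05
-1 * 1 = -1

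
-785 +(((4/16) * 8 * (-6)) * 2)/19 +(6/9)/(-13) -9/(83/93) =-48980914/61503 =-796.40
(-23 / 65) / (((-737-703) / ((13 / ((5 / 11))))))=253 / 36000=0.01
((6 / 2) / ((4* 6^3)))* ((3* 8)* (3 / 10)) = 1 / 40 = 0.02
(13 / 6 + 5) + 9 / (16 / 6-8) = 263 / 48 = 5.48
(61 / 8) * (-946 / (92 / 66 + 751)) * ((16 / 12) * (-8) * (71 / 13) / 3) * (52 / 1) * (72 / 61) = 283709184 / 24829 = 11426.52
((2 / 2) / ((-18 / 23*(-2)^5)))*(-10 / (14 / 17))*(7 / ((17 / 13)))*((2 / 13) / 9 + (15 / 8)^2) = -3042095 / 331776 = -9.17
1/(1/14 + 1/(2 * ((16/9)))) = 224/79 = 2.84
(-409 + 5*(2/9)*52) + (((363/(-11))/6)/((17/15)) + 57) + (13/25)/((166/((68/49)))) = -9304855723/31112550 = -299.07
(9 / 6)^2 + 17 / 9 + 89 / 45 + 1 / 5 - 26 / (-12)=509 / 60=8.48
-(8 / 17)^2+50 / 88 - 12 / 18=-0.32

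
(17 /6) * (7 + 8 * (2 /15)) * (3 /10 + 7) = 166.85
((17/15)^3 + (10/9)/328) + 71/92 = 14199793/6365250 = 2.23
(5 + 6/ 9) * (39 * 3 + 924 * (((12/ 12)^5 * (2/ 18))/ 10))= 32453/ 45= 721.18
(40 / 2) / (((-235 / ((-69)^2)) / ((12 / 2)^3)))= -87521.36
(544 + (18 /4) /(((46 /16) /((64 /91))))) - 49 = 1038339 /2093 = 496.10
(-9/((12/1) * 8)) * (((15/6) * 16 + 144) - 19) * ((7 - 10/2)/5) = -99/16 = -6.19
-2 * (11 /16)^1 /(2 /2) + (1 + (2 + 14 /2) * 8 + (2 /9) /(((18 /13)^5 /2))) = 152443493 /2125764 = 71.71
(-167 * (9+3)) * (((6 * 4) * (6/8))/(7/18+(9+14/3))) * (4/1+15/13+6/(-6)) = -35061984/3289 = -10660.38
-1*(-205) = 205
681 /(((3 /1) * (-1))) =-227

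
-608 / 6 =-304 / 3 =-101.33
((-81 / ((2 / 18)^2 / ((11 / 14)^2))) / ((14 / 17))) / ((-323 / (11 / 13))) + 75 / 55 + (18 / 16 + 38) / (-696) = 73641685813 / 5188991808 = 14.19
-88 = -88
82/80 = 41/40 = 1.02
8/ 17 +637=10837/ 17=637.47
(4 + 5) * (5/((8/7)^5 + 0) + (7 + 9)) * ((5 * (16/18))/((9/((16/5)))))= 608323/2304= 264.03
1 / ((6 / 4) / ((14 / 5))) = 28 / 15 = 1.87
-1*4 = -4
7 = 7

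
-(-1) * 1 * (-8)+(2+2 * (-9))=-24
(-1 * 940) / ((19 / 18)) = -16920 / 19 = -890.53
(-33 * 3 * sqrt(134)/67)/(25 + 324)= -99 * sqrt(134)/23383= -0.05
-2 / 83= -0.02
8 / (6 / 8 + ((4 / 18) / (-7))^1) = 2016 / 181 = 11.14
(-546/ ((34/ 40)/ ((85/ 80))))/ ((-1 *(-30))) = -91/ 4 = -22.75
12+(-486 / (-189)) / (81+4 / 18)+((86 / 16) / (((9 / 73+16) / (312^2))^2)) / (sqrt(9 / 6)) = 61566 / 5117+90473483063808 * sqrt(6) / 1385329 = 159972025.00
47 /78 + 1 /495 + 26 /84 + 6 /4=217487 /90090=2.41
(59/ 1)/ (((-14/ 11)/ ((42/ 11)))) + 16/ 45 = -7949/ 45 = -176.64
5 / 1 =5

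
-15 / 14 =-1.07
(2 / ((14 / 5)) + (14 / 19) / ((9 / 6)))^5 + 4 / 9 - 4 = -10209121825151 / 10112638401999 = -1.01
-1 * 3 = -3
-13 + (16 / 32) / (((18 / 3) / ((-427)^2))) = 182173 / 12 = 15181.08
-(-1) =1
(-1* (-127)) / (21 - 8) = 127 / 13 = 9.77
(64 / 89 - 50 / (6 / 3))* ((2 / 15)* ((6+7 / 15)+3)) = -613724 / 20025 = -30.65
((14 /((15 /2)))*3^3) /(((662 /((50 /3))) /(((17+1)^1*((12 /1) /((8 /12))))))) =136080 /331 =411.12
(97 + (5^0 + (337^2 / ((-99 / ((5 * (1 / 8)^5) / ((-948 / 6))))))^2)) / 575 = 25746044416675883353 / 151060973001847603200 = 0.17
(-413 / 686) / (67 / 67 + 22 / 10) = -295 / 1568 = -0.19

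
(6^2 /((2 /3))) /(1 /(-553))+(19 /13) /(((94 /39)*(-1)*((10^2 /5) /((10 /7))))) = -39298449 /1316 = -29862.04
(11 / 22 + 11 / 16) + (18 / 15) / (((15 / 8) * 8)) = 507 / 400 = 1.27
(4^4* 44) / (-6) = -5632 / 3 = -1877.33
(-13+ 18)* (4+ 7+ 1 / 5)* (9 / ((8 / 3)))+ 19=208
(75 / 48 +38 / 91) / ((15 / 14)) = 961 / 520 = 1.85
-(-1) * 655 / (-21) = -31.19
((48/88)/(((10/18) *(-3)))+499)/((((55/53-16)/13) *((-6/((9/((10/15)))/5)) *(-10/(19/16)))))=-23.15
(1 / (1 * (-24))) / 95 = -1 / 2280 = -0.00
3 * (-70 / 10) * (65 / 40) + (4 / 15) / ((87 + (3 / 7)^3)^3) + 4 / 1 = -3010071040396883 / 99919371975120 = -30.12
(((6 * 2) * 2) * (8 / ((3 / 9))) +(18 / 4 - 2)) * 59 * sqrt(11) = 68263 * sqrt(11) / 2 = 113201.38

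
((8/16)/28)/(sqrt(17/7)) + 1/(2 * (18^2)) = 1/648 + sqrt(119)/952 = 0.01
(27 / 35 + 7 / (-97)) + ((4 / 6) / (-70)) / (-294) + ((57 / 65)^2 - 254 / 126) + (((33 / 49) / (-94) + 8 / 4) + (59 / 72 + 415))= 198488141060011 / 475688795400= 417.26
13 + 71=84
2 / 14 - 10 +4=-41 / 7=-5.86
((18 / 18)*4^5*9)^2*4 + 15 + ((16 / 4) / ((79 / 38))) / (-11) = 295232877139 / 869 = 339738638.83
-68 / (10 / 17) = -578 / 5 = -115.60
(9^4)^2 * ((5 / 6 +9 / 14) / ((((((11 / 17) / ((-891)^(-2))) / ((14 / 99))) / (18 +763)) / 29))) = 396209.77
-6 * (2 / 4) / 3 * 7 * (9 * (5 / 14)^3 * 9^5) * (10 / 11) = -332150625 / 2156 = -154058.73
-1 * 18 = -18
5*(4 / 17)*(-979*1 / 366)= -9790 / 3111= -3.15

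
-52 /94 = -26 /47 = -0.55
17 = 17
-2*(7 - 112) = 210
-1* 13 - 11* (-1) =-2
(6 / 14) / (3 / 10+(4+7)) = 30 / 791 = 0.04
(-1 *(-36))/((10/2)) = 36/5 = 7.20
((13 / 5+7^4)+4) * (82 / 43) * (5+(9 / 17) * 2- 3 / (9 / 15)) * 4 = 71072352 / 3655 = 19445.24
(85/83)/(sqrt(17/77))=5 *sqrt(1309)/83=2.18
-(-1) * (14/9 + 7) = 8.56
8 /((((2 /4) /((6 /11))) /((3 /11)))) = 288 /121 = 2.38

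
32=32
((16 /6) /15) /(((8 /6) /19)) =38 /15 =2.53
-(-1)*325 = 325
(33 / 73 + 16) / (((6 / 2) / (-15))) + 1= -5932 / 73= -81.26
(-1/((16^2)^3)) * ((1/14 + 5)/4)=-71/939524096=-0.00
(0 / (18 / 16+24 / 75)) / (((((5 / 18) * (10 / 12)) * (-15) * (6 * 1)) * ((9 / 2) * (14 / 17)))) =0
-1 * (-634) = 634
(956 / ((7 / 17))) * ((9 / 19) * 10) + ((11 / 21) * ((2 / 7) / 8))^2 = 72244692859 / 6569136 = 10997.59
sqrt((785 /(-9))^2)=785 /9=87.22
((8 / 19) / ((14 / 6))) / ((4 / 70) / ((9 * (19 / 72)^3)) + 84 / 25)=18050 / 370651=0.05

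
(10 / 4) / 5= 1 / 2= 0.50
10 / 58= 5 / 29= 0.17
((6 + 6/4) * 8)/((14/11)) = 330/7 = 47.14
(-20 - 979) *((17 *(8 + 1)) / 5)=-152847 / 5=-30569.40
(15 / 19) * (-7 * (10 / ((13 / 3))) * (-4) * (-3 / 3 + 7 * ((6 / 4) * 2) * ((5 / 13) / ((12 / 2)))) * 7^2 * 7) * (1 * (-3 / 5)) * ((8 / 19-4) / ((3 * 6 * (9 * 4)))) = 1224510 / 61009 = 20.07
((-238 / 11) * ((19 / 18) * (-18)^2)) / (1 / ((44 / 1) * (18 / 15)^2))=-11721024 / 25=-468840.96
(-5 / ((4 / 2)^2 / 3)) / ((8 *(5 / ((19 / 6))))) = -19 / 64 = -0.30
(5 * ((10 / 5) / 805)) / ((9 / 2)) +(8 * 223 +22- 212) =2309710 / 1449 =1594.00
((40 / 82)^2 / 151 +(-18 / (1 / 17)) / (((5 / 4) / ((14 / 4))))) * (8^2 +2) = -71769060264 / 1269155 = -56548.70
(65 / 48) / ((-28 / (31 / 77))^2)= 62465 / 223120128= 0.00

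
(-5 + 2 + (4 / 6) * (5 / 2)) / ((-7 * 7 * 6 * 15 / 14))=4 / 945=0.00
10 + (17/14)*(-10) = -15/7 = -2.14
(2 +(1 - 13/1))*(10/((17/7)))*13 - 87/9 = -27793/51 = -544.96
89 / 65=1.37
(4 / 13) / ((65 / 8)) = 32 / 845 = 0.04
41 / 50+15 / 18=124 / 75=1.65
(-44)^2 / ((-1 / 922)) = -1784992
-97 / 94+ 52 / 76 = -621 / 1786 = -0.35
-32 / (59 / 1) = -32 / 59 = -0.54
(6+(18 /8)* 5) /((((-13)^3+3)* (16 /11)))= -759 /140416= -0.01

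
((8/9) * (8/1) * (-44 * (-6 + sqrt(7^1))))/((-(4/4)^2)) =-5632/3 + 2816 * sqrt(7)/9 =-1049.51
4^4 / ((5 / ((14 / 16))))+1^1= 229 / 5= 45.80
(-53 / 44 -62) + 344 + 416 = 30659 / 44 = 696.80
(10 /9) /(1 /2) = 2.22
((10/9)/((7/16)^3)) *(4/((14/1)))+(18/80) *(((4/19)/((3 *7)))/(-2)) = 31120339/8211420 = 3.79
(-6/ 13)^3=-216/ 2197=-0.10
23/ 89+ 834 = 74249/ 89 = 834.26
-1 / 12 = -0.08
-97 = -97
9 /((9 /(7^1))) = 7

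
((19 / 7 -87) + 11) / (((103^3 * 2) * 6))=-171 / 30596356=-0.00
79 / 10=7.90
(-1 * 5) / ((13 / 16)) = -80 / 13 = -6.15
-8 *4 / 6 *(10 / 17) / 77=-160 / 3927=-0.04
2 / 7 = 0.29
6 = 6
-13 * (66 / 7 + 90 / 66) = -10803 / 77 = -140.30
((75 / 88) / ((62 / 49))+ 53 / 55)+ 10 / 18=538367 / 245520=2.19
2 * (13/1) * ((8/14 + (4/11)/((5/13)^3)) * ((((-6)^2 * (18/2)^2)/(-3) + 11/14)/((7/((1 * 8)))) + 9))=-93998115952/471625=-199306.90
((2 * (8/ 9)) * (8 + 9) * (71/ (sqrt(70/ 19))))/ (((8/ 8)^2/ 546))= 251056 * sqrt(1330)/ 15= 610386.85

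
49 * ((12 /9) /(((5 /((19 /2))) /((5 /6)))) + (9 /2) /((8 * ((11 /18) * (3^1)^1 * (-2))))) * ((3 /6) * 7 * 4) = 1063643 /792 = 1342.98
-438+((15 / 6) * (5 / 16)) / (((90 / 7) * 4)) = -1009117 / 2304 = -437.98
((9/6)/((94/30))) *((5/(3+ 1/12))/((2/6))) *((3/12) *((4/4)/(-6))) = -675/6956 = -0.10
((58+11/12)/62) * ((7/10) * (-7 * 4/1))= -34643/1860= -18.63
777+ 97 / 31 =24184 / 31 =780.13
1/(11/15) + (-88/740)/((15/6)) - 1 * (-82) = 847741/10175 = 83.32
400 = 400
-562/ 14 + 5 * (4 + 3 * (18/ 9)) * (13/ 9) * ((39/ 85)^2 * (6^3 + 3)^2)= 1475103229/ 2023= 729166.20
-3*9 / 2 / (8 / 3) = -81 / 16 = -5.06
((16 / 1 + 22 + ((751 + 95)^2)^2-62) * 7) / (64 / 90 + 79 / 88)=14199553163759040 / 6371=2228779338213.63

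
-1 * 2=-2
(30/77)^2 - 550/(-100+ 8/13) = 21777575/3830134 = 5.69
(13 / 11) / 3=13 / 33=0.39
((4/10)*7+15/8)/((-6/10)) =-187/24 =-7.79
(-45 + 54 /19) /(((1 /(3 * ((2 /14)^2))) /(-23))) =55269 /931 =59.37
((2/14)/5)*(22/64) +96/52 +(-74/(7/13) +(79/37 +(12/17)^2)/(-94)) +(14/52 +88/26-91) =-17927452577/80411360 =-222.95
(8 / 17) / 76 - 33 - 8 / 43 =-460835 / 13889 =-33.18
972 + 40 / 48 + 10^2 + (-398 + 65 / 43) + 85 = 196427 / 258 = 761.34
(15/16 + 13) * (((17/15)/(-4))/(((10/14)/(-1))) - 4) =-241063/4800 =-50.22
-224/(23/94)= -915.48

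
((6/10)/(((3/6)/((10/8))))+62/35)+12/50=1229/350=3.51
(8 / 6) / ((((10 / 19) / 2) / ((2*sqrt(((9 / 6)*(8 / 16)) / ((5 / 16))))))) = 304*sqrt(15) / 75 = 15.70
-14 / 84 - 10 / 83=-143 / 498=-0.29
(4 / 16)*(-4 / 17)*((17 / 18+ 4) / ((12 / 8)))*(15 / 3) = -445 / 459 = -0.97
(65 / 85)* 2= 26 / 17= 1.53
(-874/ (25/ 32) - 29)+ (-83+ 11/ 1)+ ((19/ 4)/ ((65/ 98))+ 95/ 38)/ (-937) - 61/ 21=-1222.64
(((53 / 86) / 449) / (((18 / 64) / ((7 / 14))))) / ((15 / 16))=6784 / 2606445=0.00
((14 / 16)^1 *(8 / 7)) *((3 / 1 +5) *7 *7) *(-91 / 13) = -2744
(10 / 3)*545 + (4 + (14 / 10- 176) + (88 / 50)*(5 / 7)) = 172969 / 105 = 1647.32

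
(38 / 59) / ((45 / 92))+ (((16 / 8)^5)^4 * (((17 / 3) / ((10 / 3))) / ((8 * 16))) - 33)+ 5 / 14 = 516479897 / 37170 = 13895.07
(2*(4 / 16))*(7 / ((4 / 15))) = 105 / 8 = 13.12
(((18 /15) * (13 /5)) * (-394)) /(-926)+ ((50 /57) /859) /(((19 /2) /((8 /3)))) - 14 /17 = 276935662252 /549177576525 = 0.50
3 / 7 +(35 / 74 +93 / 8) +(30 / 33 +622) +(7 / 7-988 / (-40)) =75343017 / 113960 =661.14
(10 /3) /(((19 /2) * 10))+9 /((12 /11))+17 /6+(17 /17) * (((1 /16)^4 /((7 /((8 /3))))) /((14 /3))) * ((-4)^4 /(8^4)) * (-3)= 2713518023 /244056064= 11.12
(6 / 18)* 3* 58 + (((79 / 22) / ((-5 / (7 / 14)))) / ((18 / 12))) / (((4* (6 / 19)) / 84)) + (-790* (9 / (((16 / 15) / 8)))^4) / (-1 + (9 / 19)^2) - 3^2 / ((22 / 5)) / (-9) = 1562979609399251 / 73920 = 21144204672.61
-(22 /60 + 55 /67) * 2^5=-38192 /1005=-38.00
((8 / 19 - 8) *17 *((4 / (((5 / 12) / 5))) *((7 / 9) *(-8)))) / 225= 243712 / 1425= 171.03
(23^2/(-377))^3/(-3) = 0.92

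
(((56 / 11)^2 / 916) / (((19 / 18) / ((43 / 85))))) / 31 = 606816 / 1387251085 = 0.00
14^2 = 196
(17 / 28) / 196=17 / 5488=0.00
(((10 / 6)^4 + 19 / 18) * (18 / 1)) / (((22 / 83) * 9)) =117943 / 1782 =66.19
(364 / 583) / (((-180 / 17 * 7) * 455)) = -17 / 918225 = -0.00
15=15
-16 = -16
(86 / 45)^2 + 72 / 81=9196 / 2025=4.54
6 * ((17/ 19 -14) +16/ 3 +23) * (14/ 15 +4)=128464/ 285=450.75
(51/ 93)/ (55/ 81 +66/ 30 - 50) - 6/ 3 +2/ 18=-10119233/ 5324436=-1.90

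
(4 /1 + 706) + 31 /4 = 2871 /4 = 717.75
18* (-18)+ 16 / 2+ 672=356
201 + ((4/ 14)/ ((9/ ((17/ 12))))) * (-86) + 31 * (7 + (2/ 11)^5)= 12605810309/ 30438639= 414.14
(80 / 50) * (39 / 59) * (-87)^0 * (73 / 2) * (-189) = -2152332 / 295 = -7296.04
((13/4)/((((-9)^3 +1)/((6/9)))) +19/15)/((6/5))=2123/2016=1.05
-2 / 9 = -0.22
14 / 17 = 0.82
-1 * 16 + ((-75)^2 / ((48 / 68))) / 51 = 561 / 4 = 140.25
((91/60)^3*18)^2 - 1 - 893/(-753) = 142541902262291/36144000000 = 3943.72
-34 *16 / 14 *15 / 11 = -4080 / 77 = -52.99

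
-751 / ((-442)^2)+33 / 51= 125661 / 195364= 0.64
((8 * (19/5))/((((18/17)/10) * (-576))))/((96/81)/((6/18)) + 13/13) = -323/2952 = -0.11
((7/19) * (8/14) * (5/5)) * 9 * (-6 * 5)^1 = -1080/19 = -56.84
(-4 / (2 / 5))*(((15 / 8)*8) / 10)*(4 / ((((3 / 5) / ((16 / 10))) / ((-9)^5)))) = 9447840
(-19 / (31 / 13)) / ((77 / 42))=-1482 / 341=-4.35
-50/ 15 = -10/ 3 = -3.33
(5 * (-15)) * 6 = -450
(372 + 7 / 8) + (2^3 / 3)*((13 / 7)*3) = 21713 / 56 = 387.73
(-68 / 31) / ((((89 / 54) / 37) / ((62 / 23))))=-271728 / 2047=-132.74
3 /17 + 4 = 71 /17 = 4.18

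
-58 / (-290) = 1 / 5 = 0.20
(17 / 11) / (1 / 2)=34 / 11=3.09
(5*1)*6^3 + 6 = 1086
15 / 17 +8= 151 / 17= 8.88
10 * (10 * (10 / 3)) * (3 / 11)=1000 / 11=90.91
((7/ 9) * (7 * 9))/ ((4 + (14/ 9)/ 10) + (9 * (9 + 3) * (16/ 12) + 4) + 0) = 2205/ 6847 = 0.32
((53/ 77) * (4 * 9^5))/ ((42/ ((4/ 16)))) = 1043199/ 1078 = 967.72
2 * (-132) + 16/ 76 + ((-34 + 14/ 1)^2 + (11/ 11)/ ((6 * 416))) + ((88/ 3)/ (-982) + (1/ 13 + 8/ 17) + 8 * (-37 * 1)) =-21015766165/ 131949376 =-159.27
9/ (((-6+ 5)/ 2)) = -18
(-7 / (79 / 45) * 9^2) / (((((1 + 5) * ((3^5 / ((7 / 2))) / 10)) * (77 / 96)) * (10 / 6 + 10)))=-720 / 869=-0.83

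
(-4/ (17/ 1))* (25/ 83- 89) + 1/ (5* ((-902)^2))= 119795054371/ 5739976220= 20.87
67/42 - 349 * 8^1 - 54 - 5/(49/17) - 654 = -1029041/294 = -3500.14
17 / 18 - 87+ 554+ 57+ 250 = 13949 / 18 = 774.94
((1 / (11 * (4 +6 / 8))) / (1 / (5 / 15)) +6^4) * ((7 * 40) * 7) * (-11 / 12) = -398172040 / 171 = -2328491.46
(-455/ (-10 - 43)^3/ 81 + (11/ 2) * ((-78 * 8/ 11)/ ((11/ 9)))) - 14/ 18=-33964942652/ 132649407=-256.05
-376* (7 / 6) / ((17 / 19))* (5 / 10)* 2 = -25004 / 51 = -490.27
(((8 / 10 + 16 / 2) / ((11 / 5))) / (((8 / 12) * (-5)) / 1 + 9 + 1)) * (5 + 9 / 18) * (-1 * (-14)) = 231 / 5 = 46.20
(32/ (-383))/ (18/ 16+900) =-256/ 2761047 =-0.00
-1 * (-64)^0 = -1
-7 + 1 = -6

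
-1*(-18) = 18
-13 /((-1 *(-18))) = -13 /18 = -0.72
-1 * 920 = -920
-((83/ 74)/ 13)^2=-6889/ 925444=-0.01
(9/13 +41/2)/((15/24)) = 2204/65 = 33.91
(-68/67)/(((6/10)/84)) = -9520/67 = -142.09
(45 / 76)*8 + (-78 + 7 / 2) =-2651 / 38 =-69.76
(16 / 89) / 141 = 16 / 12549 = 0.00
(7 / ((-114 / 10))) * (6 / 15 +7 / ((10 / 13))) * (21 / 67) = -245 / 134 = -1.83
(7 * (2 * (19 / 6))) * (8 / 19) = 18.67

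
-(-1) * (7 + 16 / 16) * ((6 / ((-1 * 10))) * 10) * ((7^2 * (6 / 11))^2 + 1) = -4154736 / 121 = -34336.66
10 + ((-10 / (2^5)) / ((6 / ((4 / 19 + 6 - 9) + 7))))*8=8.25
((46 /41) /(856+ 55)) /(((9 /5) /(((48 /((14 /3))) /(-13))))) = -1840 /3398941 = -0.00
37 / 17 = 2.18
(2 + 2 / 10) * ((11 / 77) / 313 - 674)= -16244063 / 10955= -1482.80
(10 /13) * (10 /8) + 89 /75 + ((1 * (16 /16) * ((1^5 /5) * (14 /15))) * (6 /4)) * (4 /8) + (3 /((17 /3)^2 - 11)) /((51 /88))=797833 /314925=2.53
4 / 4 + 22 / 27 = 49 / 27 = 1.81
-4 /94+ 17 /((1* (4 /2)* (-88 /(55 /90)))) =-1375 /13536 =-0.10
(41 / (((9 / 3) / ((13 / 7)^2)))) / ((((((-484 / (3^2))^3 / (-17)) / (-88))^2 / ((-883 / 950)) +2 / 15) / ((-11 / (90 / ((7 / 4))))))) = 382836278008899 / 441553653378937232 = 0.00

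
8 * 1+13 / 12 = 109 / 12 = 9.08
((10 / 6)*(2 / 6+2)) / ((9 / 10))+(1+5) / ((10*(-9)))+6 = 4153 / 405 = 10.25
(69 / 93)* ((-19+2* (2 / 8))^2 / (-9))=-31487 / 1116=-28.21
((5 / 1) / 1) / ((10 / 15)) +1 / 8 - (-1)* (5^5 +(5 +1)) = 25109 / 8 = 3138.62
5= 5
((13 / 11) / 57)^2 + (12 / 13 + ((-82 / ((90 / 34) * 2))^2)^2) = 134021355292504918 / 2328552208125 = 57555.66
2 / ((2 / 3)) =3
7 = 7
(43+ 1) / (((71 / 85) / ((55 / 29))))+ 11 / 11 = 207759 / 2059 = 100.90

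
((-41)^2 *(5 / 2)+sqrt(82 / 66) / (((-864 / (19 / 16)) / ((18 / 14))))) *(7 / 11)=58835 / 22 - 19 *sqrt(1353) / 557568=2674.32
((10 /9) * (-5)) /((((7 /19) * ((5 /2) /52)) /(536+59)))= -1679600 /9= -186622.22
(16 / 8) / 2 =1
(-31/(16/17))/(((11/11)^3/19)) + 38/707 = -7078583/11312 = -625.76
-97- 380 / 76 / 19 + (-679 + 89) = -13058 / 19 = -687.26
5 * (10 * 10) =500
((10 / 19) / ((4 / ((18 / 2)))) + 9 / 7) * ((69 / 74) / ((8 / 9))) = 407997 / 157472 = 2.59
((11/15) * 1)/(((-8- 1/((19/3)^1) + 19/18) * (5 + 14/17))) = -0.02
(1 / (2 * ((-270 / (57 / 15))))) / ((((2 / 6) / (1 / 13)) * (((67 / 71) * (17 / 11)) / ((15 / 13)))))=-14839 / 11549460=-0.00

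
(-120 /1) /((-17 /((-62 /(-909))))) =2480 /5151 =0.48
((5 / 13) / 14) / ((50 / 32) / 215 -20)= -344 / 250341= -0.00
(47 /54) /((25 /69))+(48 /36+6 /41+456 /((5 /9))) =15215381 /18450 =824.68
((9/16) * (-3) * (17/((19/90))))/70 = -4131/2128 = -1.94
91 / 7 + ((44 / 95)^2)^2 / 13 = 13768903721 / 1058858125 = 13.00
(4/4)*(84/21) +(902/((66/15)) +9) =218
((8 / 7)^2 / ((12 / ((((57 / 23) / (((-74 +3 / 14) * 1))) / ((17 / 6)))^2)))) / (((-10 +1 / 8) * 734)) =-9980928 / 4729849405427137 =-0.00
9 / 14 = 0.64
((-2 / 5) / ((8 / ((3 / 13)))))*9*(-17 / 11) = 459 / 2860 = 0.16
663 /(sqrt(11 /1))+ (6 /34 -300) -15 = -5352 /17+ 663 * sqrt(11) /11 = -114.92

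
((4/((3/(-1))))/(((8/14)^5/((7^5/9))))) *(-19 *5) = 26835148655/6912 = 3882399.98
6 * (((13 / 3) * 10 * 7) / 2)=910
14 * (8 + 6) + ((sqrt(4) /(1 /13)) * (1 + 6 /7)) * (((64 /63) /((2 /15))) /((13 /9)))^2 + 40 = 541748 /343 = 1579.44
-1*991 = -991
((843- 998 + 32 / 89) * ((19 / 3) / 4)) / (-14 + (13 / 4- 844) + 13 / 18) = 784491 / 2736305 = 0.29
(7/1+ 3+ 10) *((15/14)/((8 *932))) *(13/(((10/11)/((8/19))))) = 2145/123956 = 0.02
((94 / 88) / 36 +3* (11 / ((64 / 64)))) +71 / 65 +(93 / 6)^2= 274.37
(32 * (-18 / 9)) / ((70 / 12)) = -384 / 35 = -10.97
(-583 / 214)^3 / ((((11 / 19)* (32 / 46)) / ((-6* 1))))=23616507387 / 78402752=301.22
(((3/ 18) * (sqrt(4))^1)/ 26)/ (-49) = -1/ 3822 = -0.00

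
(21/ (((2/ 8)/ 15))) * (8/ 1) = 10080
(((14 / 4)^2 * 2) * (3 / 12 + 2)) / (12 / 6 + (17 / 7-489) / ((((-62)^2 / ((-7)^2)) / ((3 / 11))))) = 178.72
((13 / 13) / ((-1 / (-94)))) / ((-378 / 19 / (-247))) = 220571 / 189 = 1167.04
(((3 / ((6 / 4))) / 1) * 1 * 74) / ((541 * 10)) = 74 / 2705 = 0.03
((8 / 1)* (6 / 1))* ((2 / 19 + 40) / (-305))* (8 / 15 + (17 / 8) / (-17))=-74676 / 28975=-2.58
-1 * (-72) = 72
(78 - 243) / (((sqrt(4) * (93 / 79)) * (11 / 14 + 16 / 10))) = -152075 / 5177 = -29.38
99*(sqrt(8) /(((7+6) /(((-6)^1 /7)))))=-1188*sqrt(2) /91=-18.46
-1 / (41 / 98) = -98 / 41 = -2.39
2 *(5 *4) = 40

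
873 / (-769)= -873 / 769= -1.14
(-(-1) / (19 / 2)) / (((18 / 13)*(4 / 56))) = 182 / 171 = 1.06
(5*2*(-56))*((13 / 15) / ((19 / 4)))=-5824 / 57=-102.18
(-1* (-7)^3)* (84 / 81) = 355.70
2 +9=11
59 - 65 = -6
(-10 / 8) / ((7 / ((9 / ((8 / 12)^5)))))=-10935 / 896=-12.20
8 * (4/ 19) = 32/ 19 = 1.68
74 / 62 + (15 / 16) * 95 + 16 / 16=91.26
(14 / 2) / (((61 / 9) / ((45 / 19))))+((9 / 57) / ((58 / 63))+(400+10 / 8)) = 403.87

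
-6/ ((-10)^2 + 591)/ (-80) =0.00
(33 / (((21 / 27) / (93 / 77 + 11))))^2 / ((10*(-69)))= -388.81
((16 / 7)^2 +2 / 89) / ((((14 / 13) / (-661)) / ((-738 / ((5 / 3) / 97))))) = 21113398666854 / 152635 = 138326063.27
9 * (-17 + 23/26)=-3771/26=-145.04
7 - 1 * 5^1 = 2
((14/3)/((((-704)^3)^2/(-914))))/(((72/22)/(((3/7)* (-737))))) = 30619/9055096730025984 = 0.00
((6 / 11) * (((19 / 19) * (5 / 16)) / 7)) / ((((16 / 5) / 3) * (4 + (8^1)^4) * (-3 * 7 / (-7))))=3 / 1616384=0.00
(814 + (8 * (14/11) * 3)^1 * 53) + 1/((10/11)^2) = 2677531/1100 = 2434.12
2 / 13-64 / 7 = -8.99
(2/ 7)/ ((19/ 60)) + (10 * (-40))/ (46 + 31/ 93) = -142920/ 18487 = -7.73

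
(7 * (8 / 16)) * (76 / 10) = 133 / 5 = 26.60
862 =862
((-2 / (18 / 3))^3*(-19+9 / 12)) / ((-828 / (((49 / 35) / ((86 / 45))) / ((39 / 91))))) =-3577 / 2563488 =-0.00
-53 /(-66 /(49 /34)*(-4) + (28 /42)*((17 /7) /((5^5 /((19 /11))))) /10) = -1339078125 /4628252261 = -0.29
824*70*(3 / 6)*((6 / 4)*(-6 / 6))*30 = -1297800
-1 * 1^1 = -1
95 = 95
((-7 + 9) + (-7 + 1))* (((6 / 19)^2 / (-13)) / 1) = 144 / 4693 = 0.03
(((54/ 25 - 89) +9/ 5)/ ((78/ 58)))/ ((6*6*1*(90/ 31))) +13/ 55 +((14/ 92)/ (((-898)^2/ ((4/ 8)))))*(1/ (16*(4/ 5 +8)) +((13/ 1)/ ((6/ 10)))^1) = -7603228177892591/ 20623995190656000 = -0.37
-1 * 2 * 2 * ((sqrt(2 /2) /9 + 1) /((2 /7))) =-140 /9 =-15.56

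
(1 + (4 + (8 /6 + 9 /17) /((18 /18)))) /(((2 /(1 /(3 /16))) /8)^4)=5872025600 /4131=1421453.79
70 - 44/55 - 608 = -2694/5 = -538.80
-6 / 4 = -3 / 2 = -1.50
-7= -7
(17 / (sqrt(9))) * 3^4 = 459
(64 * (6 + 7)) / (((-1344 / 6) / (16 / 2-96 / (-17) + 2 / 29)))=-25116 / 493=-50.95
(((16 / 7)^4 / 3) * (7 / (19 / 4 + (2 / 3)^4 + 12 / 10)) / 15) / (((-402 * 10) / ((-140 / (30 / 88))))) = 11534336 / 163476985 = 0.07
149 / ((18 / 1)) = 149 / 18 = 8.28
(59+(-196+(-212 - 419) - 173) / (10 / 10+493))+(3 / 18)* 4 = 42713 / 741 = 57.64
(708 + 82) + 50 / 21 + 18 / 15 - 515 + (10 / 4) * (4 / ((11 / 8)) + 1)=288.35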